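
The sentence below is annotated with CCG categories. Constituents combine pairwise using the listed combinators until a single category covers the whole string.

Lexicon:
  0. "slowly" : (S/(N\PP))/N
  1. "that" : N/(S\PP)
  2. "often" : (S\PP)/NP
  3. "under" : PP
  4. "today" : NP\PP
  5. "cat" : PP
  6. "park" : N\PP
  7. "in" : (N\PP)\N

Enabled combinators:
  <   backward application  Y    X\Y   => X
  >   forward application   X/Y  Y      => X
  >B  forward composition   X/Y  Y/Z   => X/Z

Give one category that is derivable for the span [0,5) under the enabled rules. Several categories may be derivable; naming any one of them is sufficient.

[0,8] S   >
  [0,5] S/(N\PP)   >
    [0,1] "slowly" : (S/(N\PP))/N
    [1,5] N   >
      [1,3] N/NP   >B
        [1,2] "that" : N/(S\PP)
        [2,3] "often" : (S\PP)/NP
      [3,5] NP   <
        [3,4] "under" : PP
        [4,5] "today" : NP\PP
  [5,8] N\PP   <
    [5,7] N   <
      [5,6] "cat" : PP
      [6,7] "park" : N\PP
    [7,8] "in" : (N\PP)\N

S/(N\PP)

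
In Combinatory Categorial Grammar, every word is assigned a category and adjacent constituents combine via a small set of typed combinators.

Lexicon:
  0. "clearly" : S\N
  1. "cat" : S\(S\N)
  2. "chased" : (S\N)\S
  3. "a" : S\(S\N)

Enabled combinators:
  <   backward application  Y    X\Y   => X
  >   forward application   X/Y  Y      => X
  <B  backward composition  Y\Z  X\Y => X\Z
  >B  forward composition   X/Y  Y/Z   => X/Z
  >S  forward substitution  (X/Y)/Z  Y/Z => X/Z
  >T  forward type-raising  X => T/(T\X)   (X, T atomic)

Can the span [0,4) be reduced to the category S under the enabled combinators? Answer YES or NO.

[0,4] S   <
  [0,3] S\N   <
    [0,2] S   <
      [0,1] "clearly" : S\N
      [1,2] "cat" : S\(S\N)
    [2,3] "chased" : (S\N)\S
  [3,4] "a" : S\(S\N)

YES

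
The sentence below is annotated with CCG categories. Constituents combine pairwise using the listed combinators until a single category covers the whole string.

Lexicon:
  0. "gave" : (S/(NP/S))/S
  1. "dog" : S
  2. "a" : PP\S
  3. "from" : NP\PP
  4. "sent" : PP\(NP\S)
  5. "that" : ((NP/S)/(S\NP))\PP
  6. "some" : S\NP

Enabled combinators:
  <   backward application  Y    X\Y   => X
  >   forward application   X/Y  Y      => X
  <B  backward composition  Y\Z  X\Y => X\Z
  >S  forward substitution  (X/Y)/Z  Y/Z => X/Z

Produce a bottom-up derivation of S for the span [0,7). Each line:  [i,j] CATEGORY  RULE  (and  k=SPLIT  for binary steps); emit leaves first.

[0,7] S   >
  [0,2] S/(NP/S)   >
    [0,1] "gave" : (S/(NP/S))/S
    [1,2] "dog" : S
  [2,7] NP/S   >
    [2,6] (NP/S)/(S\NP)   <
      [2,5] PP   <
        [2,4] NP\S   <B
          [2,3] "a" : PP\S
          [3,4] "from" : NP\PP
        [4,5] "sent" : PP\(NP\S)
      [5,6] "that" : ((NP/S)/(S\NP))\PP
    [6,7] "some" : S\NP

[0,1] (S/(NP/S))/S  lex  "gave"
[1,2] S  lex  "dog"
[0,2] S/(NP/S)  >  k=1
[2,3] PP\S  lex  "a"
[3,4] NP\PP  lex  "from"
[2,4] NP\S  <B  k=3
[4,5] PP\(NP\S)  lex  "sent"
[2,5] PP  <  k=4
[5,6] ((NP/S)/(S\NP))\PP  lex  "that"
[2,6] (NP/S)/(S\NP)  <  k=5
[6,7] S\NP  lex  "some"
[2,7] NP/S  >  k=6
[0,7] S  >  k=2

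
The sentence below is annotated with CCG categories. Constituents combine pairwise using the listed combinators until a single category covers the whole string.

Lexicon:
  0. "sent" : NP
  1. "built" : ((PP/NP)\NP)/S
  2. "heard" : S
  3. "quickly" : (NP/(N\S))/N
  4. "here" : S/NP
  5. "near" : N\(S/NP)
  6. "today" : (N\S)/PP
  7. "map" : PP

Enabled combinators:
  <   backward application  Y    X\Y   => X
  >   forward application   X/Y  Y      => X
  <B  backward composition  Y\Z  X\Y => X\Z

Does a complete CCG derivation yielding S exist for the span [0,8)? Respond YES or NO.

NO

NP ((PP/NP)\NP)/S S (NP/(N\S))/N S/NP N\(S/NP) (N\S)/PP PP
CKY chart[0,8] = {PP}; S ∉ chart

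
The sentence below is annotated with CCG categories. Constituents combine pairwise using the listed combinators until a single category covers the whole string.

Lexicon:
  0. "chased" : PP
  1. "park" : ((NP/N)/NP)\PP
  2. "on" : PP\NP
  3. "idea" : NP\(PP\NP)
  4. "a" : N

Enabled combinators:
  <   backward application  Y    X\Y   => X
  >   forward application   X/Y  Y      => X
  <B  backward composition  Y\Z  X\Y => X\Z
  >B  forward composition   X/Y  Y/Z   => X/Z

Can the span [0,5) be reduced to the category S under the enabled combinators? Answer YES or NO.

PP ((NP/N)/NP)\PP PP\NP NP\(PP\NP) N
CKY chart[0,5] = {NP}; S ∉ chart

NO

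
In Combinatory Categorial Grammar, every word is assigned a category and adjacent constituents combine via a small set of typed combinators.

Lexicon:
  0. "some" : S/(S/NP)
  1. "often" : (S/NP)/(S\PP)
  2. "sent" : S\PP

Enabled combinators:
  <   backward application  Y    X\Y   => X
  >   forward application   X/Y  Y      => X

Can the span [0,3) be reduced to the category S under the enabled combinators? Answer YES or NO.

YES

[0,3] S   >
  [0,1] "some" : S/(S/NP)
  [1,3] S/NP   >
    [1,2] "often" : (S/NP)/(S\PP)
    [2,3] "sent" : S\PP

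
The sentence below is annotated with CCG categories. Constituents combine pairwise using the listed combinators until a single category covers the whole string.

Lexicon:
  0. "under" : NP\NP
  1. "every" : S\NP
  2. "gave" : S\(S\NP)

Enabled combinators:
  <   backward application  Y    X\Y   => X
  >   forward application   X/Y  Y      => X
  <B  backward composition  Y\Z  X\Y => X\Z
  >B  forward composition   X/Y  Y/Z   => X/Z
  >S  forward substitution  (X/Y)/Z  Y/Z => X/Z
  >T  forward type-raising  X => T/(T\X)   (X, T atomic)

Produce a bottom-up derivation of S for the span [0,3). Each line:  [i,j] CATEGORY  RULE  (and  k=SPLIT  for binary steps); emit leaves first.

[0,1] NP\NP  lex  "under"
[1,2] S\NP  lex  "every"
[0,2] S\NP  <B  k=1
[2,3] S\(S\NP)  lex  "gave"
[0,3] S  <  k=2

[0,3] S   <
  [0,2] S\NP   <B
    [0,1] "under" : NP\NP
    [1,2] "every" : S\NP
  [2,3] "gave" : S\(S\NP)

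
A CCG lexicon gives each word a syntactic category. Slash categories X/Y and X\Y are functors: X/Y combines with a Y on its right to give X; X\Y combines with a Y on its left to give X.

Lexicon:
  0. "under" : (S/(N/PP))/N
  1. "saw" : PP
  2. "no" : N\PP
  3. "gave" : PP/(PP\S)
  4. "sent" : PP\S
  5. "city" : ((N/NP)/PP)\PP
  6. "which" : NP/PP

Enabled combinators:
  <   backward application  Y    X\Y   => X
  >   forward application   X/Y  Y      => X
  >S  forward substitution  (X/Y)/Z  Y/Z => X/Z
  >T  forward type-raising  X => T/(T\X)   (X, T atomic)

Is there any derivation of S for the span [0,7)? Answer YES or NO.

YES

[0,7] S   >
  [0,3] S/(N/PP)   >
    [0,1] "under" : (S/(N/PP))/N
    [1,3] N   <
      [1,2] "saw" : PP
      [2,3] "no" : N\PP
  [3,7] N/PP   >S
    [3,6] (N/NP)/PP   <
      [3,5] PP   >
        [3,4] "gave" : PP/(PP\S)
        [4,5] "sent" : PP\S
      [5,6] "city" : ((N/NP)/PP)\PP
    [6,7] "which" : NP/PP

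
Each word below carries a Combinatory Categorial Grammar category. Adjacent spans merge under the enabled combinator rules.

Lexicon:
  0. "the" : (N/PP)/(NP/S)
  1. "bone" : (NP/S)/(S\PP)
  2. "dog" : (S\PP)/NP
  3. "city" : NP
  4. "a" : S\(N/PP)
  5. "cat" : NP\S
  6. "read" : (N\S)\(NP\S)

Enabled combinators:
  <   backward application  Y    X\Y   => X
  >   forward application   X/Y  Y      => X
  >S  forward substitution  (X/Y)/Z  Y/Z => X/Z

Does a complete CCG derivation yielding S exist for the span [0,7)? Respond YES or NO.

NO

(N/PP)/(NP/S) (NP/S)/(S\PP) (S\PP)/NP NP S\(N/PP) NP\S (N\S)\(NP\S)
CKY chart[0,7] = {N}; S ∉ chart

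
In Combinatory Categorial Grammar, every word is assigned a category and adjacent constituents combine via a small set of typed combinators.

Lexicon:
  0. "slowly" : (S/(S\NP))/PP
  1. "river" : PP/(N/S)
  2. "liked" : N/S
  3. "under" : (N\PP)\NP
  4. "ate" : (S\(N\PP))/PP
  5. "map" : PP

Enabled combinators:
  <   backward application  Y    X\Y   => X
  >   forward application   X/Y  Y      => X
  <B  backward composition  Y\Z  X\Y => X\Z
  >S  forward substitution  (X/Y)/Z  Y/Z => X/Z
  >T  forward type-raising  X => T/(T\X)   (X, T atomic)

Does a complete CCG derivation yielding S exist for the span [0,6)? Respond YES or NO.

YES

[0,6] S   >
  [0,3] S/(S\NP)   >
    [0,1] "slowly" : (S/(S\NP))/PP
    [1,3] PP   >
      [1,2] "river" : PP/(N/S)
      [2,3] "liked" : N/S
  [3,6] S\NP   <B
    [3,4] "under" : (N\PP)\NP
    [4,6] S\(N\PP)   >
      [4,5] "ate" : (S\(N\PP))/PP
      [5,6] "map" : PP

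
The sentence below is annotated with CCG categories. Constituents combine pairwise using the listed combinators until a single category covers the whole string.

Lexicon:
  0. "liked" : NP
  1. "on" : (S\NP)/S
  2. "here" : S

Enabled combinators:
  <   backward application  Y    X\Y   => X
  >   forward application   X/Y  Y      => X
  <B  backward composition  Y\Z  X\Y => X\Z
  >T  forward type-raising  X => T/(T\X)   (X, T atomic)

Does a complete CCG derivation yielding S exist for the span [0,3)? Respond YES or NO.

YES

[0,3] S   <
  [0,1] "liked" : NP
  [1,3] S\NP   >
    [1,2] "on" : (S\NP)/S
    [2,3] "here" : S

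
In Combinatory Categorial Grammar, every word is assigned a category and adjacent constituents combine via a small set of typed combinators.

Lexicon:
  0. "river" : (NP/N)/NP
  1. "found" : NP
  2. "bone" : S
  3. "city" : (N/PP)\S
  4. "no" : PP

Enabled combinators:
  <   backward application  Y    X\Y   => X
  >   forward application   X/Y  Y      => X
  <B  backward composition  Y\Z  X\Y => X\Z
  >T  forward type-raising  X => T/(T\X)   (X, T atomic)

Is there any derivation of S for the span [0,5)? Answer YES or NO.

(NP/N)/NP NP S (N/PP)\S PP
CKY chart[0,5] = {N/(N\NP), NP, NP/(NP\NP), PP/(PP\NP), S/(S\NP)}; S ∉ chart

NO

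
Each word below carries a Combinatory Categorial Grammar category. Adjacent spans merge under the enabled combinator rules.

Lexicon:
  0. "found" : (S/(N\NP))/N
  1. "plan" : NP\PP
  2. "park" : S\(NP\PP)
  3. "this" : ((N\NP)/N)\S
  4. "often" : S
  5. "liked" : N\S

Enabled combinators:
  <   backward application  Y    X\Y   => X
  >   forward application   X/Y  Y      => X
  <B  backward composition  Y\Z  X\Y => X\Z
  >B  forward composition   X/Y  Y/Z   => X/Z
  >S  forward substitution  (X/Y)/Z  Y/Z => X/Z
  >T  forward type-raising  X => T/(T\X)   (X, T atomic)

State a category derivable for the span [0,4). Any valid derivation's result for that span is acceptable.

[0,6] S   >
  [0,4] S/N   >S
    [0,1] "found" : (S/(N\NP))/N
    [1,4] (N\NP)/N   <
      [1,3] S   <
        [1,2] "plan" : NP\PP
        [2,3] "park" : S\(NP\PP)
      [3,4] "this" : ((N\NP)/N)\S
  [4,6] N   >
    [4,5] N/(N\S)   >T
      [4,5] "often" : S
    [5,6] "liked" : N\S

S/N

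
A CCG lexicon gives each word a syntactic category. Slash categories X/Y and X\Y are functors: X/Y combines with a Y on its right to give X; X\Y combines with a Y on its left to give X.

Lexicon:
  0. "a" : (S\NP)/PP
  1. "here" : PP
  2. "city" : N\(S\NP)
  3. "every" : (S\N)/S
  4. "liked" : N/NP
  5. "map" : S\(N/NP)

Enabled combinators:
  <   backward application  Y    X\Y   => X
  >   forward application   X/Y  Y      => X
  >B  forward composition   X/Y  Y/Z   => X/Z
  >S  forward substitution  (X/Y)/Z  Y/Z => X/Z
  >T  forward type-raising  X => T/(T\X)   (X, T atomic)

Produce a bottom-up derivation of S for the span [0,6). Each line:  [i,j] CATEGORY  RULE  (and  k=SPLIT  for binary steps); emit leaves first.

[0,6] S   <
  [0,3] N   <
    [0,2] S\NP   >
      [0,1] "a" : (S\NP)/PP
      [1,2] "here" : PP
    [2,3] "city" : N\(S\NP)
  [3,6] S\N   >
    [3,4] "every" : (S\N)/S
    [4,6] S   <
      [4,5] "liked" : N/NP
      [5,6] "map" : S\(N/NP)

[0,1] (S\NP)/PP  lex  "a"
[1,2] PP  lex  "here"
[0,2] S\NP  >  k=1
[2,3] N\(S\NP)  lex  "city"
[0,3] N  <  k=2
[3,4] (S\N)/S  lex  "every"
[4,5] N/NP  lex  "liked"
[5,6] S\(N/NP)  lex  "map"
[4,6] S  <  k=5
[3,6] S\N  >  k=4
[0,6] S  <  k=3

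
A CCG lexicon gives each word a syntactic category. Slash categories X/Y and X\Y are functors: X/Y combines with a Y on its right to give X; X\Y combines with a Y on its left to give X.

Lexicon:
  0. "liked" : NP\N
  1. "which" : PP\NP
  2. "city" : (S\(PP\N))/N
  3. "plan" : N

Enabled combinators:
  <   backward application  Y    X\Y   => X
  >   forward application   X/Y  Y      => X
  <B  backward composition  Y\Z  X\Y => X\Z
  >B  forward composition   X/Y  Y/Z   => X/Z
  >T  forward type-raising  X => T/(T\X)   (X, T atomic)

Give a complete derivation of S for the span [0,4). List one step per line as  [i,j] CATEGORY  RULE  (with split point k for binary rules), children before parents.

[0,4] S   <
  [0,2] PP\N   <B
    [0,1] "liked" : NP\N
    [1,2] "which" : PP\NP
  [2,4] S\(PP\N)   >
    [2,3] "city" : (S\(PP\N))/N
    [3,4] "plan" : N

[0,1] NP\N  lex  "liked"
[1,2] PP\NP  lex  "which"
[0,2] PP\N  <B  k=1
[2,3] (S\(PP\N))/N  lex  "city"
[3,4] N  lex  "plan"
[2,4] S\(PP\N)  >  k=3
[0,4] S  <  k=2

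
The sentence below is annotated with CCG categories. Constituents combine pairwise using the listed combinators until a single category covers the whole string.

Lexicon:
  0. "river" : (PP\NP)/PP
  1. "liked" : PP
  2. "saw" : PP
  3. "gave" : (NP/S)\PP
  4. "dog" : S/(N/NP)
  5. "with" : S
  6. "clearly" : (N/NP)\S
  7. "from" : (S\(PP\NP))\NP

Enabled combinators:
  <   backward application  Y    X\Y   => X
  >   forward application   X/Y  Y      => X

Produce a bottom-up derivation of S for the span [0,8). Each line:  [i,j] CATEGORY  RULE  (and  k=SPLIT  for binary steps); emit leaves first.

[0,8] S   <
  [0,2] PP\NP   >
    [0,1] "river" : (PP\NP)/PP
    [1,2] "liked" : PP
  [2,8] S\(PP\NP)   <
    [2,7] NP   >
      [2,4] NP/S   <
        [2,3] "saw" : PP
        [3,4] "gave" : (NP/S)\PP
      [4,7] S   >
        [4,5] "dog" : S/(N/NP)
        [5,7] N/NP   <
          [5,6] "with" : S
          [6,7] "clearly" : (N/NP)\S
    [7,8] "from" : (S\(PP\NP))\NP

[0,1] (PP\NP)/PP  lex  "river"
[1,2] PP  lex  "liked"
[0,2] PP\NP  >  k=1
[2,3] PP  lex  "saw"
[3,4] (NP/S)\PP  lex  "gave"
[2,4] NP/S  <  k=3
[4,5] S/(N/NP)  lex  "dog"
[5,6] S  lex  "with"
[6,7] (N/NP)\S  lex  "clearly"
[5,7] N/NP  <  k=6
[4,7] S  >  k=5
[2,7] NP  >  k=4
[7,8] (S\(PP\NP))\NP  lex  "from"
[2,8] S\(PP\NP)  <  k=7
[0,8] S  <  k=2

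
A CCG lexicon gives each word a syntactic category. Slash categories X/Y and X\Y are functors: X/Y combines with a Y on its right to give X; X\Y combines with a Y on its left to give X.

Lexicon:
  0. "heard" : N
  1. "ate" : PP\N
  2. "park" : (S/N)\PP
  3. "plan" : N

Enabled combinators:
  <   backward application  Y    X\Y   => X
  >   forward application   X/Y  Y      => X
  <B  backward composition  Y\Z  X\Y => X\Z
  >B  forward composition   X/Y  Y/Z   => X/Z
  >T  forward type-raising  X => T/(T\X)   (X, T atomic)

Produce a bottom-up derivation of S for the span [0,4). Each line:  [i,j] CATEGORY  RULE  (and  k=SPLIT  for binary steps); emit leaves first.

[0,1] N  lex  "heard"
[1,2] PP\N  lex  "ate"
[0,2] PP  <  k=1
[2,3] (S/N)\PP  lex  "park"
[0,3] S/N  <  k=2
[3,4] N  lex  "plan"
[0,4] S  >  k=3

[0,4] S   >
  [0,3] S/N   <
    [0,2] PP   <
      [0,1] "heard" : N
      [1,2] "ate" : PP\N
    [2,3] "park" : (S/N)\PP
  [3,4] "plan" : N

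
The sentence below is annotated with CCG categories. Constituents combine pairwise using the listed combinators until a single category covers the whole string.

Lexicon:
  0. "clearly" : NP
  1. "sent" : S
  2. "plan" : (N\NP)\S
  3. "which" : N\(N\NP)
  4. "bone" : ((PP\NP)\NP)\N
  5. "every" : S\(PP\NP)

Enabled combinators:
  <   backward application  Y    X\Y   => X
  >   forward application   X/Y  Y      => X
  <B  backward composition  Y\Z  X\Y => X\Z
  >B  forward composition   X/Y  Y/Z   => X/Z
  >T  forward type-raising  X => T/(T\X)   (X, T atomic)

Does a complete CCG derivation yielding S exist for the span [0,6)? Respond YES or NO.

YES

[0,6] S   <
  [0,5] PP\NP   <
    [0,1] "clearly" : NP
    [1,5] (PP\NP)\NP   <
      [1,4] N   <
        [1,3] N\NP   <
          [1,2] "sent" : S
          [2,3] "plan" : (N\NP)\S
        [3,4] "which" : N\(N\NP)
      [4,5] "bone" : ((PP\NP)\NP)\N
  [5,6] "every" : S\(PP\NP)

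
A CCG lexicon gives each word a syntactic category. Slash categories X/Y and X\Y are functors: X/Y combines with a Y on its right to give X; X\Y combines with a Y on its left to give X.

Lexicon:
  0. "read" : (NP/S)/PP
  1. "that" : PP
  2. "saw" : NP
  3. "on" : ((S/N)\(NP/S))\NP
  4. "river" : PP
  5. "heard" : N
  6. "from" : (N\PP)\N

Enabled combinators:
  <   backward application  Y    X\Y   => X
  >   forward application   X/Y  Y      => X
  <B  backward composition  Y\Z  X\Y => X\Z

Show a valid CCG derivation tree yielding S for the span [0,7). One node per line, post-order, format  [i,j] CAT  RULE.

[0,1] (NP/S)/PP  lex  "read"
[1,2] PP  lex  "that"
[0,2] NP/S  >  k=1
[2,3] NP  lex  "saw"
[3,4] ((S/N)\(NP/S))\NP  lex  "on"
[2,4] (S/N)\(NP/S)  <  k=3
[0,4] S/N  <  k=2
[4,5] PP  lex  "river"
[5,6] N  lex  "heard"
[6,7] (N\PP)\N  lex  "from"
[5,7] N\PP  <  k=6
[4,7] N  <  k=5
[0,7] S  >  k=4

[0,7] S   >
  [0,4] S/N   <
    [0,2] NP/S   >
      [0,1] "read" : (NP/S)/PP
      [1,2] "that" : PP
    [2,4] (S/N)\(NP/S)   <
      [2,3] "saw" : NP
      [3,4] "on" : ((S/N)\(NP/S))\NP
  [4,7] N   <
    [4,5] "river" : PP
    [5,7] N\PP   <
      [5,6] "heard" : N
      [6,7] "from" : (N\PP)\N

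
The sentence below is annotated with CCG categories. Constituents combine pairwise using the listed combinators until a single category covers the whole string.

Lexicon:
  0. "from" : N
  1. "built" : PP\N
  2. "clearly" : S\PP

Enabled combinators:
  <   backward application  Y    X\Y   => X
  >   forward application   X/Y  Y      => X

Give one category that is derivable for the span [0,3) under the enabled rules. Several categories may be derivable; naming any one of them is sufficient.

S

[0,3] S   <
  [0,2] PP   <
    [0,1] "from" : N
    [1,2] "built" : PP\N
  [2,3] "clearly" : S\PP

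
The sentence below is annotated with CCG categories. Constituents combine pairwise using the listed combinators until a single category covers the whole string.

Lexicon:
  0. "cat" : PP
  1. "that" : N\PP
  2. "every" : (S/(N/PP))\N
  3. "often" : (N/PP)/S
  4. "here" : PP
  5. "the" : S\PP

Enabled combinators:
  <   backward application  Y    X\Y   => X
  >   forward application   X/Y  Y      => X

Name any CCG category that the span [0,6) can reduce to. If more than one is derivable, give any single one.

S

[0,6] S   >
  [0,3] S/(N/PP)   <
    [0,2] N   <
      [0,1] "cat" : PP
      [1,2] "that" : N\PP
    [2,3] "every" : (S/(N/PP))\N
  [3,6] N/PP   >
    [3,4] "often" : (N/PP)/S
    [4,6] S   <
      [4,5] "here" : PP
      [5,6] "the" : S\PP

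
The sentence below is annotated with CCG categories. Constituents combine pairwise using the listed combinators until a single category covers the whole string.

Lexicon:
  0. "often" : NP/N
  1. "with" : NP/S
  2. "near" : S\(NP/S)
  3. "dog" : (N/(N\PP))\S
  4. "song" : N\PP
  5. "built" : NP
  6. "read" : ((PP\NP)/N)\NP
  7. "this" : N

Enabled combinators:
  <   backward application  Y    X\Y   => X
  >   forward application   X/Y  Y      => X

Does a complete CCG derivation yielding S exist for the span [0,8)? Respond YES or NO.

NP/N NP/S S\(NP/S) (N/(N\PP))\S N\PP NP ((PP\NP)/N)\NP N
CKY chart[0,8] = {PP}; S ∉ chart

NO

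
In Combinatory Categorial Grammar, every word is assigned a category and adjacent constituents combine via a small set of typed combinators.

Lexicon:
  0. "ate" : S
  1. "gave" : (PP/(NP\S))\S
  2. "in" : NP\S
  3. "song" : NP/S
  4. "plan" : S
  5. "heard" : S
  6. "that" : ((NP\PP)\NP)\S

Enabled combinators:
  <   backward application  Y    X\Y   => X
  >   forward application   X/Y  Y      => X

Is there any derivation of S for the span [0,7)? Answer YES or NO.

S (PP/(NP\S))\S NP\S NP/S S S ((NP\PP)\NP)\S
CKY chart[0,7] = {NP}; S ∉ chart

NO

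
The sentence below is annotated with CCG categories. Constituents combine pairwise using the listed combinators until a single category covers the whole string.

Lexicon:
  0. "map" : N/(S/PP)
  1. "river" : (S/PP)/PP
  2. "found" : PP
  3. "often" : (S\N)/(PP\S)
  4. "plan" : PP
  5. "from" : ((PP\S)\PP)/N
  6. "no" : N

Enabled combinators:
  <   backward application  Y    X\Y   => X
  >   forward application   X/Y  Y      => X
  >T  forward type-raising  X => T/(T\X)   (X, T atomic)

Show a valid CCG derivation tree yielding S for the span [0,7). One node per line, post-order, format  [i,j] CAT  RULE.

[0,1] N/(S/PP)  lex  "map"
[1,2] (S/PP)/PP  lex  "river"
[2,3] PP  lex  "found"
[1,3] S/PP  >  k=2
[0,3] N  >  k=1
[3,4] (S\N)/(PP\S)  lex  "often"
[4,5] PP  lex  "plan"
[5,6] ((PP\S)\PP)/N  lex  "from"
[6,7] N  lex  "no"
[5,7] (PP\S)\PP  >  k=6
[4,7] PP\S  <  k=5
[3,7] S\N  >  k=4
[0,7] S  <  k=3

[0,7] S   <
  [0,3] N   >
    [0,1] "map" : N/(S/PP)
    [1,3] S/PP   >
      [1,2] "river" : (S/PP)/PP
      [2,3] "found" : PP
  [3,7] S\N   >
    [3,4] "often" : (S\N)/(PP\S)
    [4,7] PP\S   <
      [4,5] "plan" : PP
      [5,7] (PP\S)\PP   >
        [5,6] "from" : ((PP\S)\PP)/N
        [6,7] "no" : N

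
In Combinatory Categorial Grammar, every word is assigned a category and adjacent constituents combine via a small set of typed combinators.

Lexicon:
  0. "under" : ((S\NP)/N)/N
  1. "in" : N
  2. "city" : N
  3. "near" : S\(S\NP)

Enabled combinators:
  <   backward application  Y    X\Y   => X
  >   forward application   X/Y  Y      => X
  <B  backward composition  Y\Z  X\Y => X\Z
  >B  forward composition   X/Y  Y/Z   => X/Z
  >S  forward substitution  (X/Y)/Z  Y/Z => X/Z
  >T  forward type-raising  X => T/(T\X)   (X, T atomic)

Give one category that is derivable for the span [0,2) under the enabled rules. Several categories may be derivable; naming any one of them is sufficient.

[0,4] S   <
  [0,3] S\NP   >
    [0,2] (S\NP)/N   >
      [0,1] "under" : ((S\NP)/N)/N
      [1,2] "in" : N
    [2,3] "city" : N
  [3,4] "near" : S\(S\NP)

(S\NP)/N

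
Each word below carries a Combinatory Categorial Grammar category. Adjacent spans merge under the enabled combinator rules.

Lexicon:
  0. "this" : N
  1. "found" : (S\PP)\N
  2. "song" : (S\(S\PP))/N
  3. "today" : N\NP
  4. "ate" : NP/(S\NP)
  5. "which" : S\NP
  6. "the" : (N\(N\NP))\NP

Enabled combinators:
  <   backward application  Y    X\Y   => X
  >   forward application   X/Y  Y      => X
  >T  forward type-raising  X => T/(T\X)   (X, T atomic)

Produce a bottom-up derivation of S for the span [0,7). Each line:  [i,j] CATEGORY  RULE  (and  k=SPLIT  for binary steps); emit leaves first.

[0,7] S   <
  [0,2] S\PP   <
    [0,1] "this" : N
    [1,2] "found" : (S\PP)\N
  [2,7] S\(S\PP)   >
    [2,3] "song" : (S\(S\PP))/N
    [3,7] N   <
      [3,4] "today" : N\NP
      [4,7] N\(N\NP)   <
        [4,6] NP   >
          [4,5] "ate" : NP/(S\NP)
          [5,6] "which" : S\NP
        [6,7] "the" : (N\(N\NP))\NP

[0,1] N  lex  "this"
[1,2] (S\PP)\N  lex  "found"
[0,2] S\PP  <  k=1
[2,3] (S\(S\PP))/N  lex  "song"
[3,4] N\NP  lex  "today"
[4,5] NP/(S\NP)  lex  "ate"
[5,6] S\NP  lex  "which"
[4,6] NP  >  k=5
[6,7] (N\(N\NP))\NP  lex  "the"
[4,7] N\(N\NP)  <  k=6
[3,7] N  <  k=4
[2,7] S\(S\PP)  >  k=3
[0,7] S  <  k=2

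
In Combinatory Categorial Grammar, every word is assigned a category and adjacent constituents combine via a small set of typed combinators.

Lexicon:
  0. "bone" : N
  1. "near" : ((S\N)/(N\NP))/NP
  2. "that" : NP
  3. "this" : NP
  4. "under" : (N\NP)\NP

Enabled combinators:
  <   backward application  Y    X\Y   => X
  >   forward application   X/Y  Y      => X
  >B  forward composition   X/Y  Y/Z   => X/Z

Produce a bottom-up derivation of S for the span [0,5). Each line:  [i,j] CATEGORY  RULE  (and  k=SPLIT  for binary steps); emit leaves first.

[0,1] N  lex  "bone"
[1,2] ((S\N)/(N\NP))/NP  lex  "near"
[2,3] NP  lex  "that"
[1,3] (S\N)/(N\NP)  >  k=2
[3,4] NP  lex  "this"
[4,5] (N\NP)\NP  lex  "under"
[3,5] N\NP  <  k=4
[1,5] S\N  >  k=3
[0,5] S  <  k=1

[0,5] S   <
  [0,1] "bone" : N
  [1,5] S\N   >
    [1,3] (S\N)/(N\NP)   >
      [1,2] "near" : ((S\N)/(N\NP))/NP
      [2,3] "that" : NP
    [3,5] N\NP   <
      [3,4] "this" : NP
      [4,5] "under" : (N\NP)\NP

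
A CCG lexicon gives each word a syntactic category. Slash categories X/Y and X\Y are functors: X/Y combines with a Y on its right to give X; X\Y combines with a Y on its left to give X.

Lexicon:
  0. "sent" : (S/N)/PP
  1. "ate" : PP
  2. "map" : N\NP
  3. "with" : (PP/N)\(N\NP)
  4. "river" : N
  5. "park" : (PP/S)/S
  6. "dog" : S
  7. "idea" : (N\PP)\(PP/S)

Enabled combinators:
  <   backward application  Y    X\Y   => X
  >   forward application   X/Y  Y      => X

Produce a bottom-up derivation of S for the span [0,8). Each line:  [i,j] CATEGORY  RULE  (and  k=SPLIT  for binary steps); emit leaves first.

[0,8] S   >
  [0,2] S/N   >
    [0,1] "sent" : (S/N)/PP
    [1,2] "ate" : PP
  [2,8] N   <
    [2,5] PP   >
      [2,4] PP/N   <
        [2,3] "map" : N\NP
        [3,4] "with" : (PP/N)\(N\NP)
      [4,5] "river" : N
    [5,8] N\PP   <
      [5,7] PP/S   >
        [5,6] "park" : (PP/S)/S
        [6,7] "dog" : S
      [7,8] "idea" : (N\PP)\(PP/S)

[0,1] (S/N)/PP  lex  "sent"
[1,2] PP  lex  "ate"
[0,2] S/N  >  k=1
[2,3] N\NP  lex  "map"
[3,4] (PP/N)\(N\NP)  lex  "with"
[2,4] PP/N  <  k=3
[4,5] N  lex  "river"
[2,5] PP  >  k=4
[5,6] (PP/S)/S  lex  "park"
[6,7] S  lex  "dog"
[5,7] PP/S  >  k=6
[7,8] (N\PP)\(PP/S)  lex  "idea"
[5,8] N\PP  <  k=7
[2,8] N  <  k=5
[0,8] S  >  k=2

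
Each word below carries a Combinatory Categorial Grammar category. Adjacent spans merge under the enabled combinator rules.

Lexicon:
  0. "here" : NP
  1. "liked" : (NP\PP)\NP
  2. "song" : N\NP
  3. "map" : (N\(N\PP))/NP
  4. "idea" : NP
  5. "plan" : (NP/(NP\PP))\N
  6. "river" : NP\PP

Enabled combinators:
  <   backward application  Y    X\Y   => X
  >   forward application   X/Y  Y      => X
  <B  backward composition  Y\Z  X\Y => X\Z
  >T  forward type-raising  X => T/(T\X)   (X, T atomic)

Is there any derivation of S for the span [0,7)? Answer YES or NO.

NP (NP\PP)\NP N\NP (N\(N\PP))/NP NP (NP/(NP\PP))\N NP\PP
CKY chart[0,7] = {N/(N\NP), NP, NP/(NP\NP), PP/(PP\NP), S/(S\NP)}; S ∉ chart

NO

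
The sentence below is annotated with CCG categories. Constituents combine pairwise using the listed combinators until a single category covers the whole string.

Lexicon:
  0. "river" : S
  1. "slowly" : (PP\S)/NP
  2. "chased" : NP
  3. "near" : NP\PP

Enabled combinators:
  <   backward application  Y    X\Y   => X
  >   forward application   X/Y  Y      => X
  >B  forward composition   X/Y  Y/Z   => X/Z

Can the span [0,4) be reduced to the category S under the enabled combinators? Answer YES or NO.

S (PP\S)/NP NP NP\PP
CKY chart[0,4] = {NP}; S ∉ chart

NO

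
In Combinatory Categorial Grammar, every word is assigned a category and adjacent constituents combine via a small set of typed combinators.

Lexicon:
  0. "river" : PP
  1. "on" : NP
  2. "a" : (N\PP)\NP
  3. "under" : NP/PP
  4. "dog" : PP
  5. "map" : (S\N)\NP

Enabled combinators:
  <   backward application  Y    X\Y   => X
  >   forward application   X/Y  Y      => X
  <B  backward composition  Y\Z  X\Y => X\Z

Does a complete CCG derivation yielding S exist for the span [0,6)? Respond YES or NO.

[0,6] S   <
  [0,3] N   <
    [0,1] "river" : PP
    [1,3] N\PP   <
      [1,2] "on" : NP
      [2,3] "a" : (N\PP)\NP
  [3,6] S\N   <
    [3,5] NP   >
      [3,4] "under" : NP/PP
      [4,5] "dog" : PP
    [5,6] "map" : (S\N)\NP

YES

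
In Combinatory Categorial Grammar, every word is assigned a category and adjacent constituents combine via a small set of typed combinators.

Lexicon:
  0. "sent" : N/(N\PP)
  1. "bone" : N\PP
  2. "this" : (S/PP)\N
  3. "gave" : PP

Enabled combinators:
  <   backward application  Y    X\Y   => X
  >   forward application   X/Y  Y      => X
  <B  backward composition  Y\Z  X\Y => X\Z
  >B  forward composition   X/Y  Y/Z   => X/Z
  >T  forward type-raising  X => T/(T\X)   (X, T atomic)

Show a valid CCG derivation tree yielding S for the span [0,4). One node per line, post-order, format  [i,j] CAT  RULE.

[0,1] N/(N\PP)  lex  "sent"
[1,2] N\PP  lex  "bone"
[0,2] N  >  k=1
[2,3] (S/PP)\N  lex  "this"
[0,3] S/PP  <  k=2
[3,4] PP  lex  "gave"
[0,4] S  >  k=3

[0,4] S   >
  [0,3] S/PP   <
    [0,2] N   >
      [0,1] "sent" : N/(N\PP)
      [1,2] "bone" : N\PP
    [2,3] "this" : (S/PP)\N
  [3,4] "gave" : PP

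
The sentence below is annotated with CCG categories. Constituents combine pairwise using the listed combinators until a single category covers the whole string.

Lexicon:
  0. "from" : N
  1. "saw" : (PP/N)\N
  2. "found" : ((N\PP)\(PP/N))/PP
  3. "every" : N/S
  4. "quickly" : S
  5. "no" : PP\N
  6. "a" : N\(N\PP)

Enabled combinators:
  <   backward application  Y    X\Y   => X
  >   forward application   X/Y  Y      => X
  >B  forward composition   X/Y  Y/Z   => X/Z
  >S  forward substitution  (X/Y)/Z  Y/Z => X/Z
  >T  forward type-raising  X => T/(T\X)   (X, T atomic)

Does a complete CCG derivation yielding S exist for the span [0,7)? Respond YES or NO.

N (PP/N)\N ((N\PP)\(PP/N))/PP N/S S PP\N N\(N\PP)
CKY chart[0,7] = {N, N/(N\N), NP/(NP\N), PP/(PP\N), S/(S\N)}; S ∉ chart

NO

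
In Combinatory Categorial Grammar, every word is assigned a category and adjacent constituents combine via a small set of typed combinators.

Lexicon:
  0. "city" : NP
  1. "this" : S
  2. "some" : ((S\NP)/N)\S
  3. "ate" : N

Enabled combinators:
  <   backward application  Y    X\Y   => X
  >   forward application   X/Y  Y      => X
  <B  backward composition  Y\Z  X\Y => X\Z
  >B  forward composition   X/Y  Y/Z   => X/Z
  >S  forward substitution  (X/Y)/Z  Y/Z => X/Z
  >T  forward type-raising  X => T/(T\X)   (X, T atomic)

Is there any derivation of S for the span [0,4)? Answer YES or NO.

YES

[0,4] S   >
  [0,1] S/(S\NP)   >T
    [0,1] "city" : NP
  [1,4] S\NP   >
    [1,3] (S\NP)/N   <
      [1,2] "this" : S
      [2,3] "some" : ((S\NP)/N)\S
    [3,4] "ate" : N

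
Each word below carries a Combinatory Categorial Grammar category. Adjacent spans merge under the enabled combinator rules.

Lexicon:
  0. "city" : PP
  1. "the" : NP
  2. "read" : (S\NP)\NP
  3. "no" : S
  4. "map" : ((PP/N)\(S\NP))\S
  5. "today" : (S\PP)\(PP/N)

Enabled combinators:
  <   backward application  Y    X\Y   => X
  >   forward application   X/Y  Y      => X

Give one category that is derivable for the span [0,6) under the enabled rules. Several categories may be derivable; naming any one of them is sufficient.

[0,6] S   <
  [0,1] "city" : PP
  [1,6] S\PP   <
    [1,5] PP/N   <
      [1,3] S\NP   <
        [1,2] "the" : NP
        [2,3] "read" : (S\NP)\NP
      [3,5] (PP/N)\(S\NP)   <
        [3,4] "no" : S
        [4,5] "map" : ((PP/N)\(S\NP))\S
    [5,6] "today" : (S\PP)\(PP/N)

S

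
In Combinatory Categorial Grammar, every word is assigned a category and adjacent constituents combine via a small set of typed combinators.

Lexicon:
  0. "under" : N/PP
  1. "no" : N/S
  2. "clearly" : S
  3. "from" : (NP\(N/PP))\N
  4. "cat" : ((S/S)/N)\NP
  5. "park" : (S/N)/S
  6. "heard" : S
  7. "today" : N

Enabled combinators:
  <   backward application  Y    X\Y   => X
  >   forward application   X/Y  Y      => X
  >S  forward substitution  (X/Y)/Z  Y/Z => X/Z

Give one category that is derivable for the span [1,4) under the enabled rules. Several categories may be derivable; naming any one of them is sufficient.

[0,8] S   >
  [0,7] S/N   >S
    [0,5] (S/S)/N   <
      [0,4] NP   <
        [0,1] "under" : N/PP
        [1,4] NP\(N/PP)   <
          [1,3] N   >
            [1,2] "no" : N/S
            [2,3] "clearly" : S
          [3,4] "from" : (NP\(N/PP))\N
      [4,5] "cat" : ((S/S)/N)\NP
    [5,7] S/N   >
      [5,6] "park" : (S/N)/S
      [6,7] "heard" : S
  [7,8] "today" : N

NP\(N/PP)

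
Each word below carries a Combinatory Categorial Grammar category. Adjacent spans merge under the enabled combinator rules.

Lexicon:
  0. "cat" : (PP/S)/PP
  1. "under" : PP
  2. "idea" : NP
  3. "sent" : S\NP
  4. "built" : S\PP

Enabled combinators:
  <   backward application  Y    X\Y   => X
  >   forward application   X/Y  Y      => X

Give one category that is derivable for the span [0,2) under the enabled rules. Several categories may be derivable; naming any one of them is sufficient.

[0,5] S   <
  [0,4] PP   >
    [0,2] PP/S   >
      [0,1] "cat" : (PP/S)/PP
      [1,2] "under" : PP
    [2,4] S   <
      [2,3] "idea" : NP
      [3,4] "sent" : S\NP
  [4,5] "built" : S\PP

PP/S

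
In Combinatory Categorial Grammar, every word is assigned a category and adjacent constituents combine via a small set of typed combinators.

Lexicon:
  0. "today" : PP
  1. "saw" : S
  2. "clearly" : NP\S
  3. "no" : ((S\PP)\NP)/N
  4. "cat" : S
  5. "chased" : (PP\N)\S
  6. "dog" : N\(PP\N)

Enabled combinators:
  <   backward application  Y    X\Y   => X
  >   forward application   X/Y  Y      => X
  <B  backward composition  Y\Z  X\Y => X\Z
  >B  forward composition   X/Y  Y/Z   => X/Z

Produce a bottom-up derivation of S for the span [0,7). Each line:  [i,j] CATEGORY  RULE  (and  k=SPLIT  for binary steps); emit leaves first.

[0,7] S   <
  [0,1] "today" : PP
  [1,7] S\PP   <
    [1,3] NP   <
      [1,2] "saw" : S
      [2,3] "clearly" : NP\S
    [3,7] (S\PP)\NP   >
      [3,4] "no" : ((S\PP)\NP)/N
      [4,7] N   <
        [4,5] "cat" : S
        [5,7] N\S   <B
          [5,6] "chased" : (PP\N)\S
          [6,7] "dog" : N\(PP\N)

[0,1] PP  lex  "today"
[1,2] S  lex  "saw"
[2,3] NP\S  lex  "clearly"
[1,3] NP  <  k=2
[3,4] ((S\PP)\NP)/N  lex  "no"
[4,5] S  lex  "cat"
[5,6] (PP\N)\S  lex  "chased"
[6,7] N\(PP\N)  lex  "dog"
[5,7] N\S  <B  k=6
[4,7] N  <  k=5
[3,7] (S\PP)\NP  >  k=4
[1,7] S\PP  <  k=3
[0,7] S  <  k=1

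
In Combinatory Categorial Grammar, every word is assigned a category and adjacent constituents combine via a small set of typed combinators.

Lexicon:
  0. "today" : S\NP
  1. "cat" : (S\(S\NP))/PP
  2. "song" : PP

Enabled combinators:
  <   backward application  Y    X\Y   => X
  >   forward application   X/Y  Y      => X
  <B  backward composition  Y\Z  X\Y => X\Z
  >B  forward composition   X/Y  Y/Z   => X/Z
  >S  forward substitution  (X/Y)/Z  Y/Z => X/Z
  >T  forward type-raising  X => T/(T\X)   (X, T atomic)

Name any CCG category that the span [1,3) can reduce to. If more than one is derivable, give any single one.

[0,3] S   <
  [0,1] "today" : S\NP
  [1,3] S\(S\NP)   >
    [1,2] "cat" : (S\(S\NP))/PP
    [2,3] "song" : PP

S\(S\NP)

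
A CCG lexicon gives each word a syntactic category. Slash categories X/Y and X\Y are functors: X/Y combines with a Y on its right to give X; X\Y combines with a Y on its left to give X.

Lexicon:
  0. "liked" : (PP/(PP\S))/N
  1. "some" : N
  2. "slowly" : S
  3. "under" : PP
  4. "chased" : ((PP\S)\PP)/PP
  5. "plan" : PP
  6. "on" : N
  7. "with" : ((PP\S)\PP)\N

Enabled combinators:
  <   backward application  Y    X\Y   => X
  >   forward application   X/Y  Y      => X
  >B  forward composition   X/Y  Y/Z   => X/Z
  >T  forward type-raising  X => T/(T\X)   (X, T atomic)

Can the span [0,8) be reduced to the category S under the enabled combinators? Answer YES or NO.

(PP/(PP\S))/N N S PP ((PP\S)\PP)/PP PP N ((PP\S)\PP)\N
CKY chart[0,8] = {N/(N\PP), NP/(NP\PP), PP, PP/(PP\PP), S/(S\PP)}; S ∉ chart

NO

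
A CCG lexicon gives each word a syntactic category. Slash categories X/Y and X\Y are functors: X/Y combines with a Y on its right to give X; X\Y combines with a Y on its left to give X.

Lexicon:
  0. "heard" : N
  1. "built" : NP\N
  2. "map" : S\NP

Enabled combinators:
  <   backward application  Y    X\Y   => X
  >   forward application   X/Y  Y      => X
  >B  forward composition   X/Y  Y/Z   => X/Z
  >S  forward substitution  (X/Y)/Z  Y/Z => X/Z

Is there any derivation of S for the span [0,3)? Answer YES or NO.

YES

[0,3] S   <
  [0,2] NP   <
    [0,1] "heard" : N
    [1,2] "built" : NP\N
  [2,3] "map" : S\NP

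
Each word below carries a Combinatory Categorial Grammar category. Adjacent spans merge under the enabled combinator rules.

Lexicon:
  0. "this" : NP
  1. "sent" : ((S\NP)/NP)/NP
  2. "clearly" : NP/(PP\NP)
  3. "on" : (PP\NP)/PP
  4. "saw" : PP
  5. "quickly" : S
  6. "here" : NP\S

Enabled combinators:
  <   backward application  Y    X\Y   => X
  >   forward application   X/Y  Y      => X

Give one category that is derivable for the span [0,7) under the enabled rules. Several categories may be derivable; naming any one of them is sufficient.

S

[0,7] S   <
  [0,1] "this" : NP
  [1,7] S\NP   >
    [1,5] (S\NP)/NP   >
      [1,2] "sent" : ((S\NP)/NP)/NP
      [2,5] NP   >
        [2,3] "clearly" : NP/(PP\NP)
        [3,5] PP\NP   >
          [3,4] "on" : (PP\NP)/PP
          [4,5] "saw" : PP
    [5,7] NP   <
      [5,6] "quickly" : S
      [6,7] "here" : NP\S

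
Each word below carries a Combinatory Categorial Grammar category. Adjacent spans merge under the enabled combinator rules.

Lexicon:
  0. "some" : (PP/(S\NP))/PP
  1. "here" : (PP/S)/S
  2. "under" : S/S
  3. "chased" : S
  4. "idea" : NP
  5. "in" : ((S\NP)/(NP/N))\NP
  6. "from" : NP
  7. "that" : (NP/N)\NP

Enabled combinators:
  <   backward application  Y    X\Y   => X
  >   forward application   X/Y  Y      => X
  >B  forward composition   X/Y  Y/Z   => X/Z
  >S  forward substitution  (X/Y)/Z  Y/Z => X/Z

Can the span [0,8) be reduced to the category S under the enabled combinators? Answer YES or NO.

(PP/(S\NP))/PP (PP/S)/S S/S S NP ((S\NP)/(NP/N))\NP NP (NP/N)\NP
CKY chart[0,8] = {PP}; S ∉ chart

NO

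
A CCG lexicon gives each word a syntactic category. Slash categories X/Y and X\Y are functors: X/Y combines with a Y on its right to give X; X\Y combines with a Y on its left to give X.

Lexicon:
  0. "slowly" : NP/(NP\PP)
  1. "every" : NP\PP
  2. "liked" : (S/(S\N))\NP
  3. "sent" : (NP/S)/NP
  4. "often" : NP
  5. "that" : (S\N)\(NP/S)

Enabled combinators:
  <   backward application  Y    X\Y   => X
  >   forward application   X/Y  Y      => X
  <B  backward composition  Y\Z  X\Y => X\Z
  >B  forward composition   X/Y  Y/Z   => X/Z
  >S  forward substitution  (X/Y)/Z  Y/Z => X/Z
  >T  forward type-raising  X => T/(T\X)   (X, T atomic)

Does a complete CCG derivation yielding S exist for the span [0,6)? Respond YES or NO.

YES

[0,6] S   >
  [0,3] S/(S\N)   <
    [0,2] NP   >
      [0,1] "slowly" : NP/(NP\PP)
      [1,2] "every" : NP\PP
    [2,3] "liked" : (S/(S\N))\NP
  [3,6] S\N   <
    [3,5] NP/S   >
      [3,4] "sent" : (NP/S)/NP
      [4,5] "often" : NP
    [5,6] "that" : (S\N)\(NP/S)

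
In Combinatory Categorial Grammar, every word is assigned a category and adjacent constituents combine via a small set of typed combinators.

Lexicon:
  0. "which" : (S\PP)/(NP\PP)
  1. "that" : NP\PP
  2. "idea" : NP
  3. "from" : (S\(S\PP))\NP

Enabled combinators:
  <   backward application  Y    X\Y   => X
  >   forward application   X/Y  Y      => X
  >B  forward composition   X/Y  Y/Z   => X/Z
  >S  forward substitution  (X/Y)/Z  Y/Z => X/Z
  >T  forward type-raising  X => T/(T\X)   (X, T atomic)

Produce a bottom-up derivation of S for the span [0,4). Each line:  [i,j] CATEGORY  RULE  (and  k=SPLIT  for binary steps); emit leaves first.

[0,1] (S\PP)/(NP\PP)  lex  "which"
[1,2] NP\PP  lex  "that"
[0,2] S\PP  >  k=1
[2,3] NP  lex  "idea"
[3,4] (S\(S\PP))\NP  lex  "from"
[2,4] S\(S\PP)  <  k=3
[0,4] S  <  k=2

[0,4] S   <
  [0,2] S\PP   >
    [0,1] "which" : (S\PP)/(NP\PP)
    [1,2] "that" : NP\PP
  [2,4] S\(S\PP)   <
    [2,3] "idea" : NP
    [3,4] "from" : (S\(S\PP))\NP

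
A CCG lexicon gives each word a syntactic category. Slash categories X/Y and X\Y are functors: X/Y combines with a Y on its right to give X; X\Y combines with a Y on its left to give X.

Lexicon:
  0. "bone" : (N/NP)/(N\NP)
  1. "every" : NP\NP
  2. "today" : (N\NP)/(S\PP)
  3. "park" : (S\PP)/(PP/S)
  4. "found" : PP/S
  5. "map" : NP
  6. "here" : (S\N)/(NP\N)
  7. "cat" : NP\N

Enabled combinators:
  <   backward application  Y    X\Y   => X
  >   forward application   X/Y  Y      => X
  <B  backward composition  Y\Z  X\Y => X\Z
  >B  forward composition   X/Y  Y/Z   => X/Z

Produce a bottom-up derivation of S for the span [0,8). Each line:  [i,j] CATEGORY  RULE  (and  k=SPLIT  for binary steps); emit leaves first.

[0,8] S   <
  [0,6] N   >
    [0,5] N/NP   >
      [0,1] "bone" : (N/NP)/(N\NP)
      [1,5] N\NP   <B
        [1,2] "every" : NP\NP
        [2,5] N\NP   >
          [2,3] "today" : (N\NP)/(S\PP)
          [3,5] S\PP   >
            [3,4] "park" : (S\PP)/(PP/S)
            [4,5] "found" : PP/S
    [5,6] "map" : NP
  [6,8] S\N   >
    [6,7] "here" : (S\N)/(NP\N)
    [7,8] "cat" : NP\N

[0,1] (N/NP)/(N\NP)  lex  "bone"
[1,2] NP\NP  lex  "every"
[2,3] (N\NP)/(S\PP)  lex  "today"
[3,4] (S\PP)/(PP/S)  lex  "park"
[4,5] PP/S  lex  "found"
[3,5] S\PP  >  k=4
[2,5] N\NP  >  k=3
[1,5] N\NP  <B  k=2
[0,5] N/NP  >  k=1
[5,6] NP  lex  "map"
[0,6] N  >  k=5
[6,7] (S\N)/(NP\N)  lex  "here"
[7,8] NP\N  lex  "cat"
[6,8] S\N  >  k=7
[0,8] S  <  k=6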